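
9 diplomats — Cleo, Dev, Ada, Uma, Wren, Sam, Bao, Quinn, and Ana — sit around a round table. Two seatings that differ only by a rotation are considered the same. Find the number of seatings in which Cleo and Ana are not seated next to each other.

All circular seatings of 9 people number (8)! = 40320.
Those with Cleo next to Ana: fuse the pair into one unit and seat 8 units around a circle — 2·(7)! = 10080.
Subtracting, 40320 − 10080 = 30240.

30240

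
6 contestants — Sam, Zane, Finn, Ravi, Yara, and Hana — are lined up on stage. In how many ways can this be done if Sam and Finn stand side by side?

Treat {Sam, Finn} as a single unit. There are 5 units to order, and the pair itself can be ordered 2 ways.
That gives 2 × 5! = 2 × 120 = 240.

240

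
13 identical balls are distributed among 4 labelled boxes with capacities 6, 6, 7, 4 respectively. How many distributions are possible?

Without the upper bounds there are C(16,3) = 560 ways to split 13 among 4 boxes.
Subtract solutions that violate a single cap (substitute x_i' = x_i − (cap_i+1)): x_1 ≥ 7 gives C(9,3) = 84; x_2 ≥ 7 gives C(9,3) = 84; x_3 ≥ 8 gives C(8,3) = 56; x_4 ≥ 5 gives C(11,3) = 165. Together 389.
Add back pairs where two caps are both exceeded: 0 + 0 + 4 + 0 + 4 + 1 = 9.
By inclusion–exclusion the count is 560 − 389 + 9 = 180.

180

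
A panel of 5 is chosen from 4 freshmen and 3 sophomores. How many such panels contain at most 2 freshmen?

6

Split by how many freshmen are chosen (0 through 2).
Sum: C(4,0)·C(3,5) + C(4,1)·C(3,4) + C(4,2)·C(3,3) = 0 + 0 + 6 = 6.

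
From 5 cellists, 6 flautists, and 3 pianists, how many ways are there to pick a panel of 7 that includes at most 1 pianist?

Split by how many pianists are chosen (0 through 1).
Sum: C(3,0)·C(11,7) + C(3,1)·C(11,6) = 330 + 1386 = 1716.

1716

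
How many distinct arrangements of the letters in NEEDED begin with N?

10

Fix N in the first position and arrange the remaining 5 letters.
Those 5 letters have D appearing twice and E appearing 3 times, giving (5)!/(3!·2!) = 10.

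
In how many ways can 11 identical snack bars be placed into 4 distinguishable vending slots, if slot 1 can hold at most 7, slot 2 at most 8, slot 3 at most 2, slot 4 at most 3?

85

Ignoring the caps, the number of non-negative solutions to x_1+…+x_4 = 11 is C(14,3) = 364.
Subtract solutions that violate a single cap (substitute x_i' = x_i − (cap_i+1)): x_1 ≥ 8 gives C(6,3) = 20; x_2 ≥ 9 gives C(5,3) = 10; x_3 ≥ 3 gives C(11,3) = 165; x_4 ≥ 4 gives C(10,3) = 120. Together 315.
Add back pairs where two caps are both exceeded: 0 + 1 + 0 + 0 + 0 + 35 = 36.
By inclusion–exclusion the count is 364 − 315 + 36 = 85.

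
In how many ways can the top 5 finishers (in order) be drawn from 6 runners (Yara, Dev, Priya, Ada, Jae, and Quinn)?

720

This is an ordered selection of 5 from 6: P(6,5).
That gives 6 × 5 × 4 × 3 × 2 = 720.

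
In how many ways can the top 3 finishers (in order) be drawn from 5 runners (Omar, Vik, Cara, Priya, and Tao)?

There are 5 choices for 1st place, 4 for 2nd, and 3 for 3rd.
That gives 5 × 4 × 3 = 60.

60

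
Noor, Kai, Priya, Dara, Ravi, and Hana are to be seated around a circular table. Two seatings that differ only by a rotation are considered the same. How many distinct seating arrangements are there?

Seat Noor anywhere (absorbing the rotational symmetry), then permute the other 5: (5)! = 120.

120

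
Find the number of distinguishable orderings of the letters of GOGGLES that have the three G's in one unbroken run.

120

Treat the 3 copies of G as a single block. The multiset to arrange is then {GGG, E, L, O, S}, 5 items in all.
All 5 items are distinct, so there are (5)! = 120 arrangements.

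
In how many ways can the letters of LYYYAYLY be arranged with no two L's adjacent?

126

There are 8!/(5!·2!) = 168 arrangements of LYYYAYLY in total.
Arrangements with the L's together: treat LL as one letter, giving (7)!/(5!) = 42.
Subtracting, 168 − 42 = 126 arrangements keep the L's apart.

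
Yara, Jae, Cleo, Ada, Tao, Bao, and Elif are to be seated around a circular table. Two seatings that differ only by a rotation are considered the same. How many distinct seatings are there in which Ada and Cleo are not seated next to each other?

480

Without the restriction there are (6)! = 720 seatings.
Those with Ada next to Cleo: fuse the pair into one unit and seat 6 units around a circle — 2·(5)! = 240.
Subtracting, 720 − 240 = 480.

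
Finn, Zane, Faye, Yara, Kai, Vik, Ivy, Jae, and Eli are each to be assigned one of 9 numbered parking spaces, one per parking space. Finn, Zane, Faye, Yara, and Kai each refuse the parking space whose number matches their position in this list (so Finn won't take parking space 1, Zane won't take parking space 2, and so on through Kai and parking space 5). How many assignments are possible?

Let Aᵢ (for 1 ≤ i ≤ 5) be the placements that put person i in their forbidden parking space. Any j of these fix j positions, leaving (9−j)! ways to fill the rest, and there are C(5,j) ways to pick which j.
By inclusion–exclusion, the number of valid placements is Σ_{j=0}^{5} (−1)^j C(5,j)·(9−j)!.
Computing: 362880 − 201600 + 50400 − 7200 + 600 − 24 = 205056.

205056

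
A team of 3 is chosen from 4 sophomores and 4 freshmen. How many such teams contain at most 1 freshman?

28

Split by how many freshmen are chosen (0 through 1).
Sum: C(4,0)·C(4,3) + C(4,1)·C(4,2) = 4 + 24 = 28.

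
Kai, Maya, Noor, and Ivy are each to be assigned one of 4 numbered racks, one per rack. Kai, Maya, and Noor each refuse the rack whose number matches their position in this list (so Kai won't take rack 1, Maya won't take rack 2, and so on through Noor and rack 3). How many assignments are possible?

Let Aᵢ (for i ∈ {1, 2, 3}) be the placements that put person i in their forbidden rack. Any j of these fix j positions, leaving (4−j)! ways to fill the rest, and there are C(3,j) ways to pick which j.
By inclusion–exclusion, the number of valid placements is Σ_{j=0}^{3} (−1)^j C(3,j)·(4−j)!.
Computing: 24 − 18 + 6 − 1 = 11.

11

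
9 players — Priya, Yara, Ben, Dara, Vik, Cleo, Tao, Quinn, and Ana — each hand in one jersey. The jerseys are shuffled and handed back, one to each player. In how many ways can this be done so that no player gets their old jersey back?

133496

Let Aᵢ be the assignments in which player i gets their old jersey. We want the size of the complement of A₁∪…∪A_9.
By inclusion–exclusion this is Σ_{j=0}^{9} (−1)^j C(9,j)·(9−j)!.
Computing: 362880 − 362880 + 181440 − 60480 + 15120 − 3024 + 504 − 72 + 9 − 1 = 133496.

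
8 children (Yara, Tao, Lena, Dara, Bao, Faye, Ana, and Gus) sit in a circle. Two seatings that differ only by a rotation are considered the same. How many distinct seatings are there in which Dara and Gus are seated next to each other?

1440

Glue Dara and Gus into a block (2 internal orders). Seating 7 units around a circle gives (6)! arrangements.
So 2 × (6)! = 2 × 720 = 1440.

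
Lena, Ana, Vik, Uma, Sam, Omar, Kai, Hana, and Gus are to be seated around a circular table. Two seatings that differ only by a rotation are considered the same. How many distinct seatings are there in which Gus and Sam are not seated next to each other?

All circular seatings of 9 people number (8)! = 40320.
Seatings with Gus beside Sam: treat them as a block with 2 internal orders, giving 2 × (7)! = 10080.
Subtracting, 40320 − 10080 = 30240.

30240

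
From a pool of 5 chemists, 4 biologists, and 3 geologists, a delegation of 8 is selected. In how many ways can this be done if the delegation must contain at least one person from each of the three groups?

Total 8-person selections from all 12: C(12,8) = 495.
Subtract selections that omit an entire group: no chemists → C(7,8) = 0; no biologists → C(8,8) = 1; no geologists → C(9,8) = 9.
Add back selections omitting two groups (i.e. drawn from a single group): C(5,8) + C(4,8) + C(3,8) = 0.
By inclusion–exclusion: 495 − 10 + 0 = 485.

485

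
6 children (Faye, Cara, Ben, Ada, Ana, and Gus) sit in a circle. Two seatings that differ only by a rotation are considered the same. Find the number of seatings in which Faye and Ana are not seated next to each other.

All circular seatings of 6 people number (5)! = 120.
Those with Faye next to Ana: fuse the pair into one unit and seat 5 units around a circle — 2·(4)! = 48.
Subtracting, 120 − 48 = 72.

72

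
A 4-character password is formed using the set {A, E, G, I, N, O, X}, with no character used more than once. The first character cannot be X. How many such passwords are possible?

The first character has 7−1 = 6 choices (anything except X).
The remaining 3 characters are filled from the other 6 symbols without repetition: 6 × 5 × 4 = 120.
Total: 6 × 120 = 720.

720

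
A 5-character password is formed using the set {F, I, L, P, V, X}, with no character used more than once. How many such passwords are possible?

Choose and order 5 of the 6 symbols: the first character has 6 options, the next 5, and so on down to 2.
6 × 5 × 4 × 3 × 2 = 720.

720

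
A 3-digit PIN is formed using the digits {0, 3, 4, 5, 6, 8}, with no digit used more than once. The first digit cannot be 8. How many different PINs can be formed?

The first digit has 6−1 = 5 choices (anything except 8).
The remaining 2 digits are filled from the other 5 symbols without repetition: 5 × 4 = 20.
Total: 5 × 20 = 100.

100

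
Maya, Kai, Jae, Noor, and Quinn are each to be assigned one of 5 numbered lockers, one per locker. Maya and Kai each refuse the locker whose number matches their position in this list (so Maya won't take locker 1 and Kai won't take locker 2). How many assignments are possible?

Let Aᵢ (for i ∈ {1, 2}) be the placements that put person i in their forbidden locker. Any j of these fix j positions, leaving (5−j)! ways to fill the rest, and there are C(2,j) ways to pick which j.
By inclusion–exclusion, the number of valid placements is Σ_{j=0}^{2} (−1)^j C(2,j)·(5−j)!.
Computing: 120 − 48 + 6 = 78.

78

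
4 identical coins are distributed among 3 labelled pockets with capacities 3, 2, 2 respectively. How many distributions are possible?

8

By stars and bars, unrestricted non-negative solutions to x_1+…+x_3 = 4 number C(4+2,2) = 15.
Subtract solutions that violate a single cap (substitute x_i' = x_i − (cap_i+1)): x_1 ≥ 4 gives C(2,2) = 1; x_2 ≥ 3 gives C(3,2) = 3; x_3 ≥ 3 gives C(3,2) = 3. Together 7.
No two caps can be exceeded simultaneously, so the pair terms are all 0.
By inclusion–exclusion the count is 15 − 7 + 0 = 8.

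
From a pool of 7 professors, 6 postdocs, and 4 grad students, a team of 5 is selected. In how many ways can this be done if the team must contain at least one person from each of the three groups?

4214

With no constraint there are C(17,5) = 6188 possible selections.
Selections missing a whole group: no professors → C(10,5) = 252; no postdocs → C(11,5) = 462; no grad students → C(13,5) = 1287.
Add back selections omitting two groups (i.e. drawn from a single group): C(7,5) + C(6,5) + C(4,5) = 27.
By inclusion–exclusion: 6188 − 2001 + 27 = 4214.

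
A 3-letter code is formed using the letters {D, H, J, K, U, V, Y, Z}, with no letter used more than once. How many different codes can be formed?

336

This is a permutation of 3 out of 8: P(8,3) = 8!/5!.
That product is 8 × 7 × 6 = 336.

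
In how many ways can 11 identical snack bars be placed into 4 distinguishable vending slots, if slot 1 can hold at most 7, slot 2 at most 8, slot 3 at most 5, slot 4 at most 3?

162

By stars and bars, unrestricted non-negative solutions to x_1+…+x_4 = 11 number C(11+3,3) = 364.
Subtract solutions that violate a single cap (substitute x_i' = x_i − (cap_i+1)): x_1 ≥ 8 gives C(6,3) = 20; x_2 ≥ 9 gives C(5,3) = 10; x_3 ≥ 6 gives C(8,3) = 56; x_4 ≥ 4 gives C(10,3) = 120. Together 206.
Add back pairs where two caps are both exceeded: 0 + 0 + 0 + 0 + 0 + 4 = 4.
By inclusion–exclusion the count is 364 − 206 + 4 = 162.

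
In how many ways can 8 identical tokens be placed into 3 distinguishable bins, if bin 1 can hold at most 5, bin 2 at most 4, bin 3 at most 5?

Ignoring the caps, the number of non-negative solutions to x_1+…+x_3 = 8 is C(10,2) = 45.
Subtract solutions that violate a single cap (substitute x_i' = x_i − (cap_i+1)): x_1 ≥ 6 gives C(4,2) = 6; x_2 ≥ 5 gives C(5,2) = 10; x_3 ≥ 6 gives C(4,2) = 6. Together 22.
No two caps can be exceeded simultaneously, so the pair terms are all 0.
By inclusion–exclusion the count is 45 − 22 + 0 = 23.

23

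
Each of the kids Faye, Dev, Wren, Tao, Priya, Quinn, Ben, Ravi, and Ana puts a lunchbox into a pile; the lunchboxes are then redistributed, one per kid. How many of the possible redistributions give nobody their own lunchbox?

Count assignments avoiding every fixed point. For any j of the 9 kids fixed to their own lunchbox, the other 9−j can be arranged in (9−j)! ways.
By inclusion–exclusion this is Σ_{j=0}^{9} (−1)^j C(9,j)·(9−j)!.
Computing: 362880 − 362880 + 181440 − 60480 + 15120 − 3024 + 504 − 72 + 9 − 1 = 133496.

133496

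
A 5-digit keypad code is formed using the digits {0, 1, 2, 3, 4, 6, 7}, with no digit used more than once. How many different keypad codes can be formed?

With no repetition, fill the 5 digits in order: 7 choices, then 6, down to 3.
7 × 6 × 5 × 4 × 3 = 2520.

2520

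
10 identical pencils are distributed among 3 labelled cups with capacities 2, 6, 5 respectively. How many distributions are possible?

9

By stars and bars, unrestricted non-negative solutions to x_1+…+x_3 = 10 number C(10+2,2) = 66.
Subtract solutions that violate a single cap (substitute x_i' = x_i − (cap_i+1)): x_1 ≥ 3 gives C(9,2) = 36; x_2 ≥ 7 gives C(5,2) = 10; x_3 ≥ 6 gives C(6,2) = 15. Together 61.
Add back pairs where two caps are both exceeded: 1 + 3 + 0 = 4.
By inclusion–exclusion the count is 66 − 61 + 4 = 9.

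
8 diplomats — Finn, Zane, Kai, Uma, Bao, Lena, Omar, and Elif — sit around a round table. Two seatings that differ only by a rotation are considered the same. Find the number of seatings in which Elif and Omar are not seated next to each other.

3600

Without the restriction there are (7)! = 5040 seatings.
Those with Elif next to Omar: fuse the pair into one unit and seat 7 units around a circle — 2·(6)! = 1440.
Subtracting, 5040 − 1440 = 3600.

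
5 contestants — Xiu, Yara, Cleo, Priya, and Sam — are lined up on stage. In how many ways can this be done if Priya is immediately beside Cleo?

48

Place the 3 others and the Priya-Cleo pair as 4 objects in a line; the pair has 2 internal arrangements.
That gives 2 × 4! = 2 × 24 = 48.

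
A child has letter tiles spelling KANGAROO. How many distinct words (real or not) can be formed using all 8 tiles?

Letter multiplicities in KANGAROO: A×2, G×1, K×1, N×1, O×2, R×1.
So there are 8! / (2!·2!) = 10080 distinguishable arrangements.

10080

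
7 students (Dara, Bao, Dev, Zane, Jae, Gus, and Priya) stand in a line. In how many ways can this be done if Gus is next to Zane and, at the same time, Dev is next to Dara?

480

Treat {Gus,Zane} as one block (2 orders) and {Dev,Dara} as another (2 orders).
That leaves 5 units to arrange: 2 × 2 × 5! = 4 × 120 = 480.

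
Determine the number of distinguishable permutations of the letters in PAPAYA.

60

Letter multiplicities in PAPAYA: A×3, P×2, Y×1.
So there are 6! / (3!·2!) = 60 distinguishable arrangements.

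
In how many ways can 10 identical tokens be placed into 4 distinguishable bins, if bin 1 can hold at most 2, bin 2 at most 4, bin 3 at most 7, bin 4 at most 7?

By stars and bars, unrestricted non-negative solutions to x_1+…+x_4 = 10 number C(10+3,3) = 286.
Subtract solutions that violate a single cap (substitute x_i' = x_i − (cap_i+1)): x_1 ≥ 3 gives C(10,3) = 120; x_2 ≥ 5 gives C(8,3) = 56; x_3 ≥ 8 gives C(5,3) = 10; x_4 ≥ 8 gives C(5,3) = 10. Together 196.
Add back pairs where two caps are both exceeded: 10 + 0 + 0 + 0 + 0 + 0 = 10.
By inclusion–exclusion the count is 286 − 196 + 10 = 100.

100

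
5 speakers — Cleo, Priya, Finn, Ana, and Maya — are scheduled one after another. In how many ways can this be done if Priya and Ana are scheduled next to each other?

48

Glue Priya and Ana into one block (2 internal orders), leaving 4 units to arrange in a row.
So the count is 2·(4)! = 48.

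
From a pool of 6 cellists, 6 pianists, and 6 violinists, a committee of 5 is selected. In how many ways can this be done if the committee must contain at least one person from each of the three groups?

Unrestricted: C(18,5) = 8568 ways to pick any 5 of the 18.
Selections missing a whole group: no cellists → C(12,5) = 792; no pianists → C(12,5) = 792; no violinists → C(12,5) = 792.
Add back selections omitting two groups (i.e. drawn from a single group): C(6,5) + C(6,5) + C(6,5) = 18.
By inclusion–exclusion: 8568 − 2376 + 18 = 6210.

6210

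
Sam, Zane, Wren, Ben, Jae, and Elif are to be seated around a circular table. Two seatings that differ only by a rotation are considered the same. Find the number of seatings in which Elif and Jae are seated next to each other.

48

Glue Elif and Jae into a block (2 internal orders). Seating 5 units around a circle gives (4)! arrangements.
So 2 × (4)! = 2 × 24 = 48.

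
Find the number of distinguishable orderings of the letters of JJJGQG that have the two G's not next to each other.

Total arrangements of JJJGQG: 6!/(3!·2!) = 60.
Arrangements with the G's together: treat GG as one letter, giving (5)!/(3!) = 20.
Hence 60 − 20 = 40.

40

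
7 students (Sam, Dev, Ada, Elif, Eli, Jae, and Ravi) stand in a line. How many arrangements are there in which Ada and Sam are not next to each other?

3600

Of the 7! = 5040 arrangements, those with Ada and Sam adjacent number 2 × 6! = 1440 (treat the pair as a block with 2 internal orders).
Complementary counting: 5040 − 1440 = 3600.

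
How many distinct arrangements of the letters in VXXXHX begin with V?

With the first slot taken by V, it remains to arrange the other 5 letters (XXXHX).
Those 5 letters have X appearing 4 times, giving (5)!/(4!) = 5.

5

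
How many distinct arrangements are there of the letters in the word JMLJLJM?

210

Letter multiplicities in JMLJLJM: J×3, L×2, M×2.
The number of distinct arrangements is 7!/(3!·2!·2!) = 5040/24 = 210.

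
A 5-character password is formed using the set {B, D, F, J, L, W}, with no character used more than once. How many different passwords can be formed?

720

This is a permutation of 5 out of 6: P(6,5) = 6!/1!.
6 × 5 × 4 × 3 × 2 = 720.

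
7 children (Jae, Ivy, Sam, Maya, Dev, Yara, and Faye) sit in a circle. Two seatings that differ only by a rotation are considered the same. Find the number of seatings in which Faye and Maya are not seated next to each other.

Without the restriction there are (6)! = 720 seatings.
Those with Faye next to Maya: fuse the pair into one unit and seat 6 units around a circle — 2·(5)! = 240.
Subtracting, 720 − 240 = 480.

480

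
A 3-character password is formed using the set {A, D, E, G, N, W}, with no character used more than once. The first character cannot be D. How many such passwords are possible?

The first character has 6−1 = 5 choices (anything except D).
The remaining 2 characters are filled from the other 5 symbols without repetition: 5 × 4 = 20.
Total: 5 × 20 = 100.

100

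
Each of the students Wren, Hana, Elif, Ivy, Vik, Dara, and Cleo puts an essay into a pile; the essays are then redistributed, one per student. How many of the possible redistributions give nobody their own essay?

Let Aᵢ be the assignments in which student i gets their own essay. We want the size of the complement of A₁∪…∪A_7.
By inclusion–exclusion this is Σ_{j=0}^{7} (−1)^j C(7,j)·(7−j)!.
Computing: 5040 − 5040 + 2520 − 840 + 210 − 42 + 7 − 1 = 1854.

1854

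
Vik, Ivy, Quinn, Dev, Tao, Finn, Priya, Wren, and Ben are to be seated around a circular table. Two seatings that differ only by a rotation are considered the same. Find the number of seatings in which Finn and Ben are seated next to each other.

10080

Glue Finn and Ben into a block (2 internal orders). Seating 8 units around a circle gives (7)! arrangements.
So 2 × (7)! = 2 × 5040 = 10080.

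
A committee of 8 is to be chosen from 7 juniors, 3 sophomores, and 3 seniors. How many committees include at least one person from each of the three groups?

Total 8-person selections from all 13: C(13,8) = 1287.
Subtract selections that omit an entire group: no juniors → C(6,8) = 0; no sophomores → C(10,8) = 45; no seniors → C(10,8) = 45.
Add back selections omitting two groups (i.e. drawn from a single group): C(7,8) + C(3,8) + C(3,8) = 0.
By inclusion–exclusion: 1287 − 90 + 0 = 1197.

1197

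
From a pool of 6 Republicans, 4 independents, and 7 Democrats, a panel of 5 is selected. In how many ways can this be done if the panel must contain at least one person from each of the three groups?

4214

Unrestricted: C(17,5) = 6188 ways to pick any 5 of the 17.
Subtract selections that omit an entire group: no Republicans → C(11,5) = 462; no independents → C(13,5) = 1287; no Democrats → C(10,5) = 252.
Add back selections omitting two groups (i.e. drawn from a single group): C(6,5) + C(4,5) + C(7,5) = 27.
By inclusion–exclusion: 6188 − 2001 + 27 = 4214.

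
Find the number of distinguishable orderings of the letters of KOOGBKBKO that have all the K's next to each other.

420

Treat the 3 copies of K as a single block. The multiset to arrange is then {KKK, B, B, G, O, O, O}, 7 items in all.
That gives (7)!/(3!·2!) = 420 arrangements.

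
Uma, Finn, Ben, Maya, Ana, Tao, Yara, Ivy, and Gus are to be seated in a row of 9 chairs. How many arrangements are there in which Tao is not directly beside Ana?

There are 9! = 362880 arrangements in all. If Tao and Ana are adjacent, merging them into one block gives 2·(8)! = 80640 arrangements.
So 362880 − 80640 = 282240 arrangements keep them apart.

282240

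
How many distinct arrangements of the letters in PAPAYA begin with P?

20

With the first slot taken by P, it remains to arrange the other 5 letters (APAYA).
Those 5 letters have A appearing 3 times, giving (5)!/(3!) = 20.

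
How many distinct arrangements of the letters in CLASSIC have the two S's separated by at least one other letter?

900

There are 7!/(2!·2!) = 1260 arrangements of CLASSIC in total.
If the two S's are adjacent, glue them into one block, leaving 6 items to arrange: (6)!/(2!) = 360 ways.
Subtracting, 1260 − 360 = 900 arrangements keep the S's apart.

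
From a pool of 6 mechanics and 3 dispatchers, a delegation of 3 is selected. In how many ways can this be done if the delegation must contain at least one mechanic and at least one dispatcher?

63

With no constraint there are C(9,3) = 84 possible selections.
Subtract selections that omit an entire group: no mechanics → C(3,3) = 1; no dispatchers → C(6,3) = 20.
Both groups omitted at once is impossible, so 84 − 21 = 63.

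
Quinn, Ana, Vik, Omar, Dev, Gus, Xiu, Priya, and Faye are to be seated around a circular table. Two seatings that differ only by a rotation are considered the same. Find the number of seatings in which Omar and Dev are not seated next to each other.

30240

All circular seatings of 9 people number (8)! = 40320.
Those with Omar next to Dev: fuse the pair into one unit and seat 8 units around a circle — 2·(7)! = 10080.
Subtracting, 40320 − 10080 = 30240.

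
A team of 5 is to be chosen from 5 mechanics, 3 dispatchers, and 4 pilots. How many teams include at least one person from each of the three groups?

Unrestricted: C(12,5) = 792 ways to pick any 5 of the 12.
Subtract selections that omit an entire group: no mechanics → C(7,5) = 21; no dispatchers → C(9,5) = 126; no pilots → C(8,5) = 56.
Add back selections omitting two groups (i.e. drawn from a single group): C(5,5) + C(3,5) + C(4,5) = 1.
By inclusion–exclusion: 792 − 203 + 1 = 590.

590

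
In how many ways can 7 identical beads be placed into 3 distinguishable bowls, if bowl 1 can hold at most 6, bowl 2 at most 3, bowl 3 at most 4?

Ignoring the caps, the number of non-negative solutions to x_1+…+x_3 = 7 is C(9,2) = 36.
Subtract solutions that violate a single cap (substitute x_i' = x_i − (cap_i+1)): x_1 ≥ 7 gives C(2,2) = 1; x_2 ≥ 4 gives C(5,2) = 10; x_3 ≥ 5 gives C(4,2) = 6. Together 17.
No two caps can be exceeded simultaneously, so the pair terms are all 0.
By inclusion–exclusion the count is 36 − 17 + 0 = 19.

19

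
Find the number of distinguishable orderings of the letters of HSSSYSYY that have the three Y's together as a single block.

30

Treat the 3 copies of Y as a single block. The multiset to arrange is then {YYY, H, S, S, S, S}, 6 items in all.
That gives (6)!/(4!) = 30 arrangements.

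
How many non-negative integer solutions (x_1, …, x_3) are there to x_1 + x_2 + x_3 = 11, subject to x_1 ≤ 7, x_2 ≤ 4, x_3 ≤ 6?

25

By stars and bars, unrestricted non-negative solutions to x_1+…+x_3 = 11 number C(11+2,2) = 78.
Subtract solutions that violate a single cap (substitute x_i' = x_i − (cap_i+1)): x_1 ≥ 8 gives C(5,2) = 10; x_2 ≥ 5 gives C(8,2) = 28; x_3 ≥ 7 gives C(6,2) = 15. Together 53.
No two caps can be exceeded simultaneously, so the pair terms are all 0.
By inclusion–exclusion the count is 78 − 53 + 0 = 25.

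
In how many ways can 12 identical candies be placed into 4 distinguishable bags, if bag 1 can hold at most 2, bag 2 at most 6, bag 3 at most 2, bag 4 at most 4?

10

Without the upper bounds there are C(15,3) = 455 ways to split 12 among 4 bags.
Subtract solutions that violate a single cap (substitute x_i' = x_i − (cap_i+1)): x_1 ≥ 3 gives C(12,3) = 220; x_2 ≥ 7 gives C(8,3) = 56; x_3 ≥ 3 gives C(12,3) = 220; x_4 ≥ 5 gives C(10,3) = 120. Together 616.
Add back pairs where two caps are both exceeded: 10 + 84 + 35 + 10 + 1 + 35 = 175.
Subtract triples: 0 + 0 + 4 + 0 = 4.
By inclusion–exclusion the count is 455 − 616 + 175 − 4 = 10.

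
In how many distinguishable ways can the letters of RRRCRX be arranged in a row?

30

The 6 letters of RRRCRX have repeats: R appearing 4 times.
Dividing 6! = 720 by 4! = 24 for the repeated letters gives 30.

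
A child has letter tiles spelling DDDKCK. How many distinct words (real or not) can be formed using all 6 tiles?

The 6 letters of DDDKCK have repeats: D appearing 3 times and K appearing twice.
Dividing 6! = 720 by 3!·2! = 12 for the repeated letters gives 60.

60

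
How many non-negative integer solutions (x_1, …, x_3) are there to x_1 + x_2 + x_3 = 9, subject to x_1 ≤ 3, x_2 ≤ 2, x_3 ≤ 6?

6

Ignoring the caps, the number of non-negative solutions to x_1+…+x_3 = 9 is C(11,2) = 55.
Subtract solutions that violate a single cap (substitute x_i' = x_i − (cap_i+1)): x_1 ≥ 4 gives C(7,2) = 21; x_2 ≥ 3 gives C(8,2) = 28; x_3 ≥ 7 gives C(4,2) = 6. Together 55.
Add back pairs where two caps are both exceeded: 6 + 0 + 0 = 6.
By inclusion–exclusion the count is 55 − 55 + 6 = 6.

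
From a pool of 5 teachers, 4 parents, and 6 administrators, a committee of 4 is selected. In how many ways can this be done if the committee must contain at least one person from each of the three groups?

720

With no constraint there are C(15,4) = 1365 possible selections.
Subtract selections that omit an entire group: no teachers → C(10,4) = 210; no parents → C(11,4) = 330; no administrators → C(9,4) = 126.
Add back selections omitting two groups (i.e. drawn from a single group): C(5,4) + C(4,4) + C(6,4) = 21.
By inclusion–exclusion: 1365 − 666 + 21 = 720.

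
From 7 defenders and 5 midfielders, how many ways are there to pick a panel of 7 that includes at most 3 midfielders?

Split by how many midfielders are chosen (0 through 3).
Sum: C(5,0)·C(7,7) + C(5,1)·C(7,6) + C(5,2)·C(7,5) + C(5,3)·C(7,4) = 1 + 35 + 210 + 350 = 596.

596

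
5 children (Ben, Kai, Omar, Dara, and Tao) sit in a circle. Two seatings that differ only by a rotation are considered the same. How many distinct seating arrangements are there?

24

Seat Ben anywhere (absorbing the rotational symmetry), then permute the other 4: (4)! = 24.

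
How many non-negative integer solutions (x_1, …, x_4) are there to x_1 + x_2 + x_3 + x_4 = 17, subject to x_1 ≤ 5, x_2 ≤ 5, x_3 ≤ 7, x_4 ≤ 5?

Ignoring the caps, the number of non-negative solutions to x_1+…+x_4 = 17 is C(20,3) = 1140.
Subtract solutions that violate a single cap (substitute x_i' = x_i − (cap_i+1)): x_1 ≥ 6 gives C(14,3) = 364; x_2 ≥ 6 gives C(14,3) = 364; x_3 ≥ 8 gives C(12,3) = 220; x_4 ≥ 6 gives C(14,3) = 364. Together 1312.
Add back pairs where two caps are both exceeded: 56 + 20 + 56 + 20 + 56 + 20 = 228.
By inclusion–exclusion the count is 1140 − 1312 + 228 = 56.

56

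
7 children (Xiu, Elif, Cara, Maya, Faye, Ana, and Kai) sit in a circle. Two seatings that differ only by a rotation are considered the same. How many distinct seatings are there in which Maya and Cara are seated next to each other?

Treat {Maya, Cara} as one unit (2 internal orders) and seat the resulting 6 units around the table: (5)! circular arrangements.
So 2 × (5)! = 2 × 120 = 240.

240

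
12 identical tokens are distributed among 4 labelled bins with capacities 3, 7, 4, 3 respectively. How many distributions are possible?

Without the upper bounds there are C(15,3) = 455 ways to split 12 among 4 bins.
Subtract solutions that violate a single cap (substitute x_i' = x_i − (cap_i+1)): x_1 ≥ 4 gives C(11,3) = 165; x_2 ≥ 8 gives C(7,3) = 35; x_3 ≥ 5 gives C(10,3) = 120; x_4 ≥ 4 gives C(11,3) = 165. Together 485.
Add back pairs where two caps are both exceeded: 1 + 20 + 35 + 0 + 1 + 20 = 77.
By inclusion–exclusion the count is 455 − 485 + 77 = 47.

47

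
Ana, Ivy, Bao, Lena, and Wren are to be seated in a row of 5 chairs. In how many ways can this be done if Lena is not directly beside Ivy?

72

There are 5! = 120 arrangements in all. If Lena and Ivy are adjacent, merging them into one block gives 2·(4)! = 48 arrangements.
So 120 − 48 = 72 arrangements keep them apart.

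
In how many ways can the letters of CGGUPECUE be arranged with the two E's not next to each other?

Total arrangements of CGGUPECUE: 9!/(2!·2!·2!·2!) = 22680.
If the two E's are adjacent, glue them into one block, leaving 8 items to arrange: (8)!/(2!·2!·2!) = 5040 ways.
Subtracting, 22680 − 5040 = 17640 arrangements keep the E's apart.

17640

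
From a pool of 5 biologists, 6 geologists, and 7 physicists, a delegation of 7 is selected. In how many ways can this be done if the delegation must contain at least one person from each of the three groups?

With no constraint there are C(18,7) = 31824 possible selections.
Subtract selections that omit an entire group: no biologists → C(13,7) = 1716; no geologists → C(12,7) = 792; no physicists → C(11,7) = 330.
Add back selections omitting two groups (i.e. drawn from a single group): C(5,7) + C(6,7) + C(7,7) = 1.
By inclusion–exclusion: 31824 − 2838 + 1 = 28987.

28987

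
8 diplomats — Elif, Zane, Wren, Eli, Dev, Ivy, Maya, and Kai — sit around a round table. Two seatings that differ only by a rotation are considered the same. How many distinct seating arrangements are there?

5040

Around a circle, 8 distinct people have 8!/8 = (7)! = 5040 rotationally distinct seatings.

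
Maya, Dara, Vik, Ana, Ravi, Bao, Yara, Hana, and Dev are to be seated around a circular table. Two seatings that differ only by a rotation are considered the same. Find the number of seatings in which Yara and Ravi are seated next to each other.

Treat {Yara, Ravi} as one unit (2 internal orders) and seat the resulting 8 units around the table: (7)! circular arrangements.
So 2 × (7)! = 2 × 5040 = 10080.

10080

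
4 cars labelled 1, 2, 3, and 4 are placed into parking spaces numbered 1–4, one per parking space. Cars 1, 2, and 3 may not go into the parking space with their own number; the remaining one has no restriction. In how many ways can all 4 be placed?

11

Let Aᵢ (for i ∈ {1, 2, 3}) be the placements that put car i in its forbidden parking space. Any j of these fix j positions, leaving (4−j)! ways to fill the rest, and there are C(3,j) ways to pick which j.
By inclusion–exclusion, the number of valid placements is Σ_{j=0}^{3} (−1)^j C(3,j)·(4−j)!.
Computing: 24 − 18 + 6 − 1 = 11.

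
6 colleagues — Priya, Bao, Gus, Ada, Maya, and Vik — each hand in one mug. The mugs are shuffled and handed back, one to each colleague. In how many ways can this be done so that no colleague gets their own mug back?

265

Let Aᵢ be the assignments in which colleague i gets their own mug. We want the size of the complement of A₁∪…∪A_6.
By inclusion–exclusion this is Σ_{j=0}^{6} (−1)^j C(6,j)·(6−j)!.
Computing: 720 − 720 + 360 − 120 + 30 − 6 + 1 = 265.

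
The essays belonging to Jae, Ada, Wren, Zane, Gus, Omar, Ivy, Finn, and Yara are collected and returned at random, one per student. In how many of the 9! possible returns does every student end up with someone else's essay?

133496

Let Aᵢ be the assignments in which student i gets their own essay. We want the size of the complement of A₁∪…∪A_9.
By inclusion–exclusion this is Σ_{j=0}^{9} (−1)^j C(9,j)·(9−j)!.
Computing: 362880 − 362880 + 181440 − 60480 + 15120 − 3024 + 504 − 72 + 9 − 1 = 133496.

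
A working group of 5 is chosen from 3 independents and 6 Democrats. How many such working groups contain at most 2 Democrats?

Split by how many Democrats are chosen (0 through 2).
Sum: C(6,0)·C(3,5) + C(6,1)·C(3,4) + C(6,2)·C(3,3) = 0 + 0 + 15 = 15.

15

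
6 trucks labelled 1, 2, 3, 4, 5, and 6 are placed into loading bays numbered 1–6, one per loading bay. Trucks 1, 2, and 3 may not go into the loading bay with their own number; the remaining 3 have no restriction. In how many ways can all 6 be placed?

426

Let Aᵢ (for i ∈ {1, 2, 3}) be the placements that put truck i in its forbidden loading bay. Any j of these fix j positions, leaving (6−j)! ways to fill the rest, and there are C(3,j) ways to pick which j.
By inclusion–exclusion, the number of valid placements is Σ_{j=0}^{3} (−1)^j C(3,j)·(6−j)!.
Computing: 720 − 360 + 72 − 6 = 426.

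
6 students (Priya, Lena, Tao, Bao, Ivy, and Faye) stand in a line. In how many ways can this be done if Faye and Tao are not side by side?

There are 6! = 720 arrangements in all. If Faye and Tao are adjacent, merging them into one block gives 2·(5)! = 240 arrangements.
So 720 − 240 = 480 arrangements keep them apart.

480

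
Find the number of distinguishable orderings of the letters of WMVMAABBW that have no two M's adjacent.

Total arrangements of WMVMAABBW: 9!/(2!·2!·2!·2!) = 22680.
If the two M's are adjacent, glue them into one block, leaving 8 items to arrange: (8)!/(2!·2!·2!) = 5040 ways.
Hence 22680 − 5040 = 17640.

17640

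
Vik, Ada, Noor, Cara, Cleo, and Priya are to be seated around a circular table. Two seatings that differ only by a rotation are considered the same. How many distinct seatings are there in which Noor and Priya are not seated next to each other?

72

Without the restriction there are (5)! = 120 seatings.
Those with Noor next to Priya: fuse the pair into one unit and seat 5 units around a circle — 2·(4)! = 48.
Subtracting, 120 − 48 = 72.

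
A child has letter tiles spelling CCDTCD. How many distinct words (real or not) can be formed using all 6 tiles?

The 6 letters of CCDTCD have repeats: C appearing 3 times and D appearing twice.
So there are 6! / (3!·2!) = 60 distinguishable arrangements.

60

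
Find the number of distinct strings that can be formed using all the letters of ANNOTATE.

Letter multiplicities in ANNOTATE: A×2, E×1, N×2, O×1, T×2.
The number of distinct arrangements is 8!/(2!·2!·2!) = 40320/8 = 5040.

5040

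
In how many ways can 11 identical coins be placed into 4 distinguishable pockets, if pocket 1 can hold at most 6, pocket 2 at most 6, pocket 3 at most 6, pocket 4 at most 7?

239

By stars and bars, unrestricted non-negative solutions to x_1+…+x_4 = 11 number C(11+3,3) = 364.
Subtract solutions that violate a single cap (substitute x_i' = x_i − (cap_i+1)): x_1 ≥ 7 gives C(7,3) = 35; x_2 ≥ 7 gives C(7,3) = 35; x_3 ≥ 7 gives C(7,3) = 35; x_4 ≥ 8 gives C(6,3) = 20. Together 125.
No two caps can be exceeded simultaneously, so the pair terms are all 0.
By inclusion–exclusion the count is 364 − 125 + 0 = 239.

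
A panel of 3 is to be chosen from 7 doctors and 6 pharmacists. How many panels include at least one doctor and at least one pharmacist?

Unrestricted: C(13,3) = 286 ways to pick any 3 of the 13.
Selections missing a whole group: no doctors → C(6,3) = 20; no pharmacists → C(7,3) = 35.
Both groups omitted at once is impossible, so 286 − 55 = 231.

231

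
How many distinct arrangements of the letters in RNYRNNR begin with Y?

20

Fix Y in the first position and arrange the remaining 6 letters.
Those 6 letters have N appearing 3 times and R appearing 3 times, giving (6)!/(3!·3!) = 20.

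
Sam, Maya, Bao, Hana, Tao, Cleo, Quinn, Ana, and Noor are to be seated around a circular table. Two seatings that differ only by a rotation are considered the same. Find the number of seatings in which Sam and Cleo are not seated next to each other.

30240

Without the restriction there are (8)! = 40320 seatings.
Those with Sam next to Cleo: fuse the pair into one unit and seat 8 units around a circle — 2·(7)! = 10080.
Subtracting, 40320 − 10080 = 30240.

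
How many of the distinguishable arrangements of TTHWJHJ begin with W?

90

Fix W in the first position and arrange the remaining 6 letters.
Those 6 letters have H appearing twice, J appearing twice, and T appearing twice, giving (6)!/(2!·2!·2!) = 90.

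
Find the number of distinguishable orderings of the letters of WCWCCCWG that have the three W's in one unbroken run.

30

Treat the 3 copies of W as a single block. The multiset to arrange is then {WWW, C, C, C, C, G}, 6 items in all.
That gives (6)!/(4!) = 30 arrangements.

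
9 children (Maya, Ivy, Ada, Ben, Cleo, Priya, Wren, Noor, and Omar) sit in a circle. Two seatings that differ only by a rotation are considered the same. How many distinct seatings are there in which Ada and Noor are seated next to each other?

Glue Ada and Noor into a block (2 internal orders). Seating 8 units around a circle gives (7)! arrangements.
So 2 × (7)! = 2 × 5040 = 10080.

10080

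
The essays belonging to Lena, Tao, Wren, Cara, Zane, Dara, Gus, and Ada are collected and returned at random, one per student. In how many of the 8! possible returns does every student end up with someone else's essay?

14833

Let Aᵢ be the assignments in which student i gets their own essay. We want the size of the complement of A₁∪…∪A_8.
By inclusion–exclusion this is Σ_{j=0}^{8} (−1)^j C(8,j)·(8−j)!.
Computing: 40320 − 40320 + 20160 − 6720 + 1680 − 336 + 56 − 8 + 1 = 14833.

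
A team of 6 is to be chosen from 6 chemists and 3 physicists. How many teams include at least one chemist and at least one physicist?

83

With no constraint there are C(9,6) = 84 possible selections.
Selections missing a whole group: no chemists → C(3,6) = 0; no physicists → C(6,6) = 1.
Both groups omitted at once is impossible, so 84 − 1 = 83.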